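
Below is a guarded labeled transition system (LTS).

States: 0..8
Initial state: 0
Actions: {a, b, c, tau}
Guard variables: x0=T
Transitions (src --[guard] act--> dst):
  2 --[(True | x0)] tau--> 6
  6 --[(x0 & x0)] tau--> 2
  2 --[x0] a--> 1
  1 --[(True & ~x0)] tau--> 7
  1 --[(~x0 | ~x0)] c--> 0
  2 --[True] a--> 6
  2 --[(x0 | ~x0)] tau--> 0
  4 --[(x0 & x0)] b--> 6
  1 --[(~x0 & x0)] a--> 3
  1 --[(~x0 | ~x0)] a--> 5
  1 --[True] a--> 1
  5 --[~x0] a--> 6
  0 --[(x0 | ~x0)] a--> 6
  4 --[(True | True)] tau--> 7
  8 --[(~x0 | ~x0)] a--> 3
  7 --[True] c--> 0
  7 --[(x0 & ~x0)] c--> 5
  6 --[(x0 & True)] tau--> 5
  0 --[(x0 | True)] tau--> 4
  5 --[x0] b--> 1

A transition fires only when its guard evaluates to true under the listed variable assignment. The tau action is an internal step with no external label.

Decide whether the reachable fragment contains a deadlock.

R = {0,1,2,4,5,6,7}
  0: a→6  tau→4  [deg 2]
  1: a→1  [deg 1]
  2: a→1  a→6  tau→0  tau→6  [deg 4]
  4: b→6  tau→7  [deg 2]
  5: b→1  [deg 1]
  6: tau→2  tau→5  [deg 2]
  7: c→0  [deg 1]

Answer: DEADLOCK-FREE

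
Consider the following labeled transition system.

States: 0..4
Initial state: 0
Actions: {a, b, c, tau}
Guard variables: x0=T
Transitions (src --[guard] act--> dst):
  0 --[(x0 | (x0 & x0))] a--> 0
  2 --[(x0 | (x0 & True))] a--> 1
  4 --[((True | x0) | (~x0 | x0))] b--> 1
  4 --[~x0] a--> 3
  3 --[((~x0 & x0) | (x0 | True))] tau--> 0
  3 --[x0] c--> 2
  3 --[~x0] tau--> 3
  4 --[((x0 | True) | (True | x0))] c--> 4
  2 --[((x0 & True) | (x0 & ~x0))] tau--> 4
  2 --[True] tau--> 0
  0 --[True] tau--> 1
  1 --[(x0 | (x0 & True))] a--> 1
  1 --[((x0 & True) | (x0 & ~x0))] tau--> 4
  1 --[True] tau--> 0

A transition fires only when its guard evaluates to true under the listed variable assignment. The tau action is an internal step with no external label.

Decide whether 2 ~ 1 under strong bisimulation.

Bisimulation quotient by refinement:
  π0 = {{0,1,2,3,4}}
  π1 = {{0,1,2},{3},{4}}
  π2 = {{0},{1,2},{3},{4}}
Fixed point at round 3; 4 class(es).
class of 2: {1,2}; class of 1: {1,2}

Answer: BISIMILAR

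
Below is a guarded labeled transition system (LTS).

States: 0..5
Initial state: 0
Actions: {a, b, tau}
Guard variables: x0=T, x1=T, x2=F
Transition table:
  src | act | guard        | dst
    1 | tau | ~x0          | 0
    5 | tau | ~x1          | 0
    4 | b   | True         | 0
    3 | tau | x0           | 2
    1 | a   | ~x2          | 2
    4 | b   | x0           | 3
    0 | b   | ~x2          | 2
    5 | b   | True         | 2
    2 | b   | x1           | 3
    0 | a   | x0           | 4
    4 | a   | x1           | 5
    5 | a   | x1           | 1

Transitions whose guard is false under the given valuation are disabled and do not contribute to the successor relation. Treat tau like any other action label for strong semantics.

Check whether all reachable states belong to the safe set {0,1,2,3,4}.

Answer: INVARIANT VIOLATED at state 5

Trace:
Safe = {0,1,2,3,4}
Reachable = {0,1,2,3,4,5}
  0: ok
  1: ok
  2: ok
  3: ok
  4: ok
  5: outside
witness against invariant: a·a → 5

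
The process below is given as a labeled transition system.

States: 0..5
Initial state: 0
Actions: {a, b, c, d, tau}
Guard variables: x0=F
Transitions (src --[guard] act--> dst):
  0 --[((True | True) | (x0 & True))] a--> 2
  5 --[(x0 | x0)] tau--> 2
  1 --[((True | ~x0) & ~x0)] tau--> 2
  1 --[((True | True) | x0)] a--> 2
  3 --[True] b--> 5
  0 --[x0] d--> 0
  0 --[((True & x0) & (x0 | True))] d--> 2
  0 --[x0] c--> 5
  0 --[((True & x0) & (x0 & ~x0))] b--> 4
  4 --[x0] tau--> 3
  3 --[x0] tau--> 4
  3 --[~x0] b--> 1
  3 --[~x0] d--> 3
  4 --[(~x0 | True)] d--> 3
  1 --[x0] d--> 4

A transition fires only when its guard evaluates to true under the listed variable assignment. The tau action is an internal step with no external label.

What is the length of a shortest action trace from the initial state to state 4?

Layered search for 4:
  Layer 0: {0}
  Layer 1: {2}
4 never appears.

Answer: UNREACHABLE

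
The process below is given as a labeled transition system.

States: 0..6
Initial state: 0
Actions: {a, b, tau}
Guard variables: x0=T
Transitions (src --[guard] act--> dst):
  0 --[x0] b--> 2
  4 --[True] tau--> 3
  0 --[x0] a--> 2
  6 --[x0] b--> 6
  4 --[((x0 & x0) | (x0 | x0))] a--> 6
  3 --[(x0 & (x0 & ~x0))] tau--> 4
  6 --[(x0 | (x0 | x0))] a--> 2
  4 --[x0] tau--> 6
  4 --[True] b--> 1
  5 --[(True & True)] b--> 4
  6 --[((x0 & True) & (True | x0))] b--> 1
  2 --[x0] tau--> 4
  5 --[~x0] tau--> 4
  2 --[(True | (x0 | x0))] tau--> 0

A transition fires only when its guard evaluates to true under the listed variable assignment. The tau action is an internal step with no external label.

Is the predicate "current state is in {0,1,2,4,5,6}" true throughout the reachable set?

Answer: INVARIANT VIOLATED at state 3

Working:
Allowed set {0,1,2,4,5,6}
Reach set: {0,1,2,3,4,6}
  0: ok
  1: ok
  2: ok
  3: VIOLATES
  4: ok
  6: ok
counterexample path to 3: b·tau·tau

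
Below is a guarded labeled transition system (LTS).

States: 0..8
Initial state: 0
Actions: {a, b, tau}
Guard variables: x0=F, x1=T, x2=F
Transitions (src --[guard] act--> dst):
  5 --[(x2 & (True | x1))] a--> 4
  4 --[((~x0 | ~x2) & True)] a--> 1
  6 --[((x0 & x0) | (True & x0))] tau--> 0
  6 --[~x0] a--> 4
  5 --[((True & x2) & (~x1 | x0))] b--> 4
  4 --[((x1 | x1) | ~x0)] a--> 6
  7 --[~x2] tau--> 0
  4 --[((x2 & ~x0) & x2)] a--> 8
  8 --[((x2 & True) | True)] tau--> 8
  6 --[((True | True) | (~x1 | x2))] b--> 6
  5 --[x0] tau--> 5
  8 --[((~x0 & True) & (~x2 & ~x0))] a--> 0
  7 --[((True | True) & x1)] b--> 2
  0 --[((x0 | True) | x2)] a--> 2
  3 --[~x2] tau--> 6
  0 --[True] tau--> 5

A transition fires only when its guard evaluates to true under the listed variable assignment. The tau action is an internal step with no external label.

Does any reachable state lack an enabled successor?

R = {0,2,5}
  0: a→2  tau→5  [deg 2]
  2: ∅  [deadlock]
  5: ∅  [deadlock]
Path to 2: a

Answer: DEADLOCK at state 2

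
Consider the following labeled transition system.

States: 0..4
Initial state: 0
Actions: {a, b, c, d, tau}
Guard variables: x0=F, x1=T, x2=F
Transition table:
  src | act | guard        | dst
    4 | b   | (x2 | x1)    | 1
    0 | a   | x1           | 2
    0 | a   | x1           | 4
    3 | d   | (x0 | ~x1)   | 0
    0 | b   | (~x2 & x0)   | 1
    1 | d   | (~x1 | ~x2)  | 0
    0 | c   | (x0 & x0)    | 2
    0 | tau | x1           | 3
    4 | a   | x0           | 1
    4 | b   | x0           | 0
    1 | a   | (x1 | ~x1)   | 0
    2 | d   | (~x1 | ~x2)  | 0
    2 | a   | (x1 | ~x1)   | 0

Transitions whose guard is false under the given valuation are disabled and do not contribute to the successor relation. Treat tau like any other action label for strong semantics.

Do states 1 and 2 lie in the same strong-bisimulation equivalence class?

Refine partition for ~:
  π0 = {{0,1,2,3,4}}
  π1 = {{0},{1,2},{3},{4}}
Fixed point at round 2; 4 class(es).
1∈{1,2}, 2∈{1,2}

Answer: BISIMILAR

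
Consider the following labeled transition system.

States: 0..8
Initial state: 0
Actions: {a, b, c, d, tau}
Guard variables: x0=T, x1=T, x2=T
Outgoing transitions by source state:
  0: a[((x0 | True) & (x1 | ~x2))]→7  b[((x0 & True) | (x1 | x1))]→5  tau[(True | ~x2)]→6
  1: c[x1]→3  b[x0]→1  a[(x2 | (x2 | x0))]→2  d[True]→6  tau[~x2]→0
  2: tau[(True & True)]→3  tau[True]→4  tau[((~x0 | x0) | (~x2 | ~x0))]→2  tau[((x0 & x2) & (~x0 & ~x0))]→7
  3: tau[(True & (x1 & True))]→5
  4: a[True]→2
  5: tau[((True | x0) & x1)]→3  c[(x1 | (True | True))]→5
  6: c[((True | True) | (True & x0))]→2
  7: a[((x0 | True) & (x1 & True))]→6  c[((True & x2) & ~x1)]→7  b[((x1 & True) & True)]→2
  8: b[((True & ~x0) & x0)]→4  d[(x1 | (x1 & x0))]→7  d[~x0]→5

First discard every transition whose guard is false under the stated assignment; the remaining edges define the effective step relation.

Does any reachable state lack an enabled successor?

Reach set: {0,2,3,4,5,6,7}
  0: a→7  b→5  tau→6  [3 out]
  2: tau→2  tau→3  tau→4  [3 out]
  3: tau→5  [1 out]
  4: a→2  [1 out]
  5: c→5  tau→3  [2 out]
  6: c→2  [1 out]
  7: a→6  b→2  [2 out]

Answer: DEADLOCK-FREE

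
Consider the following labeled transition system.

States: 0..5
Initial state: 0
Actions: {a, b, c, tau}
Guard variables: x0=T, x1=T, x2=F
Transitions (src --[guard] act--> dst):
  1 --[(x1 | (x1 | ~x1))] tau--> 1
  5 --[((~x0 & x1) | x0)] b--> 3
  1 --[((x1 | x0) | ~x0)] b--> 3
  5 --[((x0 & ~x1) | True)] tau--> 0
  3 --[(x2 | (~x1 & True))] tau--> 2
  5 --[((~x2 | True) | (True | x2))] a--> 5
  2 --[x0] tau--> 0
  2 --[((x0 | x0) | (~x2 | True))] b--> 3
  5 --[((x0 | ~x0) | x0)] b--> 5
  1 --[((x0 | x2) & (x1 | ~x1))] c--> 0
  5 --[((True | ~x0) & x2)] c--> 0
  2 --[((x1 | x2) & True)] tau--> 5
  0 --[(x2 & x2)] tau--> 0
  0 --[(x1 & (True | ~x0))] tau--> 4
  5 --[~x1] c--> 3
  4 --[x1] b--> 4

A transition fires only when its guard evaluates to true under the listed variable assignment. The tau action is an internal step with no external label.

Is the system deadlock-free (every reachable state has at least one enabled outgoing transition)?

Reach set: {0,4}
  0: tau→4  [1 exit(s)]
  4: b→4  [1 exit(s)]

Answer: DEADLOCK-FREE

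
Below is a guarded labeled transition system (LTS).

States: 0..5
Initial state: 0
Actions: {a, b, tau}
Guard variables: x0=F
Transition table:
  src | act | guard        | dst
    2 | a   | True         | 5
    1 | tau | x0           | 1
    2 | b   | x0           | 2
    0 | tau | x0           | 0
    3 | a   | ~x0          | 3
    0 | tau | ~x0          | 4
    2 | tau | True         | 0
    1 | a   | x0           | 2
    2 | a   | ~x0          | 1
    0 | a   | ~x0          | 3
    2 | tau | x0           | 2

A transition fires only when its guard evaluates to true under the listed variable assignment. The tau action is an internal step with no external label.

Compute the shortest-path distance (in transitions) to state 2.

Answer: UNREACHABLE

Working:
Layered search for 2:
  L0 = {0}
  L1 = {3,4}
2 never appears.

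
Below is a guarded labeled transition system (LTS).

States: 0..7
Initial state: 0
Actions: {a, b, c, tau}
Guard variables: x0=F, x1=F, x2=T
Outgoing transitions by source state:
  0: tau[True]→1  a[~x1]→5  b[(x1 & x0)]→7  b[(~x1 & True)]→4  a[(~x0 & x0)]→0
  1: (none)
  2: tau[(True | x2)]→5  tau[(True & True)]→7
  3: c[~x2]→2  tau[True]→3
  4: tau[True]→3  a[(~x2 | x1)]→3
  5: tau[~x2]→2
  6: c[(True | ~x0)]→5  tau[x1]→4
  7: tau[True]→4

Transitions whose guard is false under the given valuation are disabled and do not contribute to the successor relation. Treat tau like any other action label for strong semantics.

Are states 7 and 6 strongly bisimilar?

Compute ~ classes (split until stable):
  round 0: {{0,1,2,3,4,5,6,7}}
  round 1: {{0},{1,5},{2,3,4,7},{6}}
  round 2: {{0},{1,5},{2},{3,4,7},{6}}
5 equivalence class(es) (converged in 3)
class of 7: {3,4,7}; class of 6: {6}

Answer: NOT BISIMILAR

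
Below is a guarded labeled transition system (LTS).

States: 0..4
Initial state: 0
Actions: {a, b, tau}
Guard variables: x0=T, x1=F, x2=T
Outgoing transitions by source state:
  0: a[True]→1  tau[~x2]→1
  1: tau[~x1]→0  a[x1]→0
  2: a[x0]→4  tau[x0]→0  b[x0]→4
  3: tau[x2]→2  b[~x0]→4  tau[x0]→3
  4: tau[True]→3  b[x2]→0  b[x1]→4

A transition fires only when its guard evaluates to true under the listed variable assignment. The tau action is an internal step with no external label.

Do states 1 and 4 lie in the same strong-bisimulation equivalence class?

Answer: NOT BISIMILAR

Working:
Bisimulation quotient by refinement:
  P[0] = {{0,1,2,3,4}}
  P[1] = {{0},{1,3},{2},{4}}
  P[2] = {{0},{1},{2},{3},{4}}
stable after 3 split(s): 5 block(s)
class of 1: {1}; class of 4: {4}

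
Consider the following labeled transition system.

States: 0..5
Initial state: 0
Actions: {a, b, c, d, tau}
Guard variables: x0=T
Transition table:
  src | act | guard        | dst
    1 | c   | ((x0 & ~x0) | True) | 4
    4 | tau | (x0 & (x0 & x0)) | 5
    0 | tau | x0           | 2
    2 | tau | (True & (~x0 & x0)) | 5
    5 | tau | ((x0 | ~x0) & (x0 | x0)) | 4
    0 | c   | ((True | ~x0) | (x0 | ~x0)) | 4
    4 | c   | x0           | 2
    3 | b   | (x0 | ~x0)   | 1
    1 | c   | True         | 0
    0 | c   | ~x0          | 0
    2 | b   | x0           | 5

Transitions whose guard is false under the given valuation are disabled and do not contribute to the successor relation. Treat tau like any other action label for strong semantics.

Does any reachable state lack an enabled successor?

Reach set: {0,2,4,5}
  0: c→4  tau→2  [2 out]
  2: b→5  [1 out]
  4: c→2  tau→5  [2 out]
  5: tau→4  [1 out]

Answer: DEADLOCK-FREE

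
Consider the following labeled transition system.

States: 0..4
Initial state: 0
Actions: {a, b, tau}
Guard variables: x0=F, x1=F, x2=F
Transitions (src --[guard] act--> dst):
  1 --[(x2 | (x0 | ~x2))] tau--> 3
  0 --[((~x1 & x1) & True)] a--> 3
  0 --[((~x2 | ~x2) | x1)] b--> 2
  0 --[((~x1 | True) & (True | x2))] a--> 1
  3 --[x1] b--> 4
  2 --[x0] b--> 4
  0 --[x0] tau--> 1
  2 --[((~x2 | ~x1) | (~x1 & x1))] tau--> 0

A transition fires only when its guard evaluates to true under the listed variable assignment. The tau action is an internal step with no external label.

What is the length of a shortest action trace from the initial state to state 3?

Layered search for 3:
  L0 = {0}
  L1 = {1,2}
  L2 = {3}
depth(3)=2, e.g. a·tau

Answer: 2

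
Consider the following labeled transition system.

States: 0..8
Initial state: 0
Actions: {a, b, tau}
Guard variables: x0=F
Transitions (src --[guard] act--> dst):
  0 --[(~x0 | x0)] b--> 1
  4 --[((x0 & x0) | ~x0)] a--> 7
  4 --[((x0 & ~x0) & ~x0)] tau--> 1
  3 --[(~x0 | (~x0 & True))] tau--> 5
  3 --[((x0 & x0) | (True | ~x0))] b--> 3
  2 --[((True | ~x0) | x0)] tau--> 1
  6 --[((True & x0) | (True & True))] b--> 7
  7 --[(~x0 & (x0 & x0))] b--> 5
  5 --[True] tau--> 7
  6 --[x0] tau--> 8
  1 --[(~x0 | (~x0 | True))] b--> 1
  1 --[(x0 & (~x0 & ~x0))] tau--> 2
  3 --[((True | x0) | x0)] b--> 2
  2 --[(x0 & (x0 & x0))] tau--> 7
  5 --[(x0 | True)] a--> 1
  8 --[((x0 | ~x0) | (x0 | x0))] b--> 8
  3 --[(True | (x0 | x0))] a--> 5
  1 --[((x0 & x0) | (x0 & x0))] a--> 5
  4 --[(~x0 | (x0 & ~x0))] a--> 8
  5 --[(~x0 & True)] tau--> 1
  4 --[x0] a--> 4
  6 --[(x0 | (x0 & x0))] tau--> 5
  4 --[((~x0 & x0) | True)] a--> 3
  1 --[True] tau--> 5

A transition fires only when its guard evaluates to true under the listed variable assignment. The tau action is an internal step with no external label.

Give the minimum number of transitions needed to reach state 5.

Answer: 2

Analysis:
Breadth-first toward 5:
  Layer 0: {0}
  Layer 1: {1}
  Layer 2: {5}
depth(5)=2, e.g. b·tau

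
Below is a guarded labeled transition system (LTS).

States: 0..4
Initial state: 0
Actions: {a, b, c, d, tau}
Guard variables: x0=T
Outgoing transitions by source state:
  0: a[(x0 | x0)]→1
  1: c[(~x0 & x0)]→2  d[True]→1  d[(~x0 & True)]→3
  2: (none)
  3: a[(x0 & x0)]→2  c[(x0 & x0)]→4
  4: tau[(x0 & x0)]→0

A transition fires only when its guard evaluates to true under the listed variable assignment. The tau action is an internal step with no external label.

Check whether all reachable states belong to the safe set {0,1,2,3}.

Answer: INVARIANT HOLDS

Analysis:
Allowed set {0,1,2,3}
Reachable = {0,1}
  0: safe
  1: safe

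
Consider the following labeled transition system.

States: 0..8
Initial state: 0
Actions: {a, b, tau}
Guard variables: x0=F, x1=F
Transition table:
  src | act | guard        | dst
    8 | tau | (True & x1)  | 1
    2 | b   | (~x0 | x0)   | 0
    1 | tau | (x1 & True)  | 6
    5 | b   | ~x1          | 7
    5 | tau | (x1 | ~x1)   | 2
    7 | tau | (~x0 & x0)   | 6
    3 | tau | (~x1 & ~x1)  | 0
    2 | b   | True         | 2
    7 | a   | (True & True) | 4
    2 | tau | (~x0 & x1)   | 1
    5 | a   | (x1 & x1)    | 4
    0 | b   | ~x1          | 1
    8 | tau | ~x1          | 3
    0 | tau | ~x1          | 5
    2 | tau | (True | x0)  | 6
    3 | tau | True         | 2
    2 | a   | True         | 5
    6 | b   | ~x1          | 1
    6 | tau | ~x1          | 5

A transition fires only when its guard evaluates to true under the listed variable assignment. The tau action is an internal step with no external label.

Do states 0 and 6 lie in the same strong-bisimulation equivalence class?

Answer: BISIMILAR

Working:
Refine partition for ~:
  P[0] = {{0,1,2,3,4,5,6,7,8}}
  P[1] = {{0,5,6},{1,4},{2},{3,8},{7}}
  P[2] = {{0,6},{1,4},{2},{3},{5},{7},{8}}
stable after 3 split(s): 7 block(s)
0∈{0,6}, 6∈{0,6}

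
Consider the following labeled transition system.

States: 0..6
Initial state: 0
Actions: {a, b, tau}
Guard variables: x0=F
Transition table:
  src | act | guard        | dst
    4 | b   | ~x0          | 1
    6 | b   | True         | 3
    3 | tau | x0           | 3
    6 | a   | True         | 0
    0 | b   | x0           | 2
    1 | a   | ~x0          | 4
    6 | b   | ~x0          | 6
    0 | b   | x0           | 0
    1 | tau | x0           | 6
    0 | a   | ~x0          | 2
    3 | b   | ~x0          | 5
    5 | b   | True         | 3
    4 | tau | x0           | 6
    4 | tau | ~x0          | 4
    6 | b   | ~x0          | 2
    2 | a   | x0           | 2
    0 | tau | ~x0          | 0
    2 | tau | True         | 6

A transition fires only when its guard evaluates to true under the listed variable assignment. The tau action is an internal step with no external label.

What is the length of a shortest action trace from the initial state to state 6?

BFS to 6:
  depth 0: {0}
  depth 1: {2}
  depth 2: {6}
depth(6)=2, e.g. a·tau

Answer: 2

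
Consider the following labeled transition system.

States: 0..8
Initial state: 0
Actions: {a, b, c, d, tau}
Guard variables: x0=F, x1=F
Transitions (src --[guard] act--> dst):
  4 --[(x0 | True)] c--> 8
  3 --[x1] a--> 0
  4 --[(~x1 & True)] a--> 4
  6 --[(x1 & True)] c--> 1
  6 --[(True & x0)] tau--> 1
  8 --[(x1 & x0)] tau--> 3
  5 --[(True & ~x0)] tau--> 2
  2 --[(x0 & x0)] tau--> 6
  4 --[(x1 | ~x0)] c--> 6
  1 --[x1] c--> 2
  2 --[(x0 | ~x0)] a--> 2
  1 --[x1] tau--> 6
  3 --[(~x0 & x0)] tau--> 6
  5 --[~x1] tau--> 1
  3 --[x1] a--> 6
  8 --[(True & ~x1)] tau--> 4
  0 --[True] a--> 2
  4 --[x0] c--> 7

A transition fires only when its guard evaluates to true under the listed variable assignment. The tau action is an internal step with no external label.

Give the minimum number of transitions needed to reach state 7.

Breadth-first toward 7:
  L0 = {0}
  L1 = {2}
7 never appears.

Answer: UNREACHABLE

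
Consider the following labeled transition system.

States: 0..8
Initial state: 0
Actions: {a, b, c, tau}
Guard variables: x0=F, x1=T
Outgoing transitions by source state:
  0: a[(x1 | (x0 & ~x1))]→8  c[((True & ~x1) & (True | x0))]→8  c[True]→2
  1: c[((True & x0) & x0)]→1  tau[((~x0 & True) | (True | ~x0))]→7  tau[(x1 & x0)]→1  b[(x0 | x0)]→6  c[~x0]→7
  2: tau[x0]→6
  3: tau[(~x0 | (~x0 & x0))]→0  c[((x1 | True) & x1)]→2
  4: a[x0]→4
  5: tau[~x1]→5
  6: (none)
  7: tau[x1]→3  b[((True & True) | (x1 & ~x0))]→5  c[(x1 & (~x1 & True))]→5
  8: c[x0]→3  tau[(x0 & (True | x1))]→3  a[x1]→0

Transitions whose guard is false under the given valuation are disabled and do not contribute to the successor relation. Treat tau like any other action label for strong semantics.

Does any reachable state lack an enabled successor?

Answer: DEADLOCK at state 2

Trace:
Reach set: {0,2,8}
  0: a→8  c→2  [2 out]
  2: ∅  [deadlock]
  8: a→0  [1 out]
Path to 2: c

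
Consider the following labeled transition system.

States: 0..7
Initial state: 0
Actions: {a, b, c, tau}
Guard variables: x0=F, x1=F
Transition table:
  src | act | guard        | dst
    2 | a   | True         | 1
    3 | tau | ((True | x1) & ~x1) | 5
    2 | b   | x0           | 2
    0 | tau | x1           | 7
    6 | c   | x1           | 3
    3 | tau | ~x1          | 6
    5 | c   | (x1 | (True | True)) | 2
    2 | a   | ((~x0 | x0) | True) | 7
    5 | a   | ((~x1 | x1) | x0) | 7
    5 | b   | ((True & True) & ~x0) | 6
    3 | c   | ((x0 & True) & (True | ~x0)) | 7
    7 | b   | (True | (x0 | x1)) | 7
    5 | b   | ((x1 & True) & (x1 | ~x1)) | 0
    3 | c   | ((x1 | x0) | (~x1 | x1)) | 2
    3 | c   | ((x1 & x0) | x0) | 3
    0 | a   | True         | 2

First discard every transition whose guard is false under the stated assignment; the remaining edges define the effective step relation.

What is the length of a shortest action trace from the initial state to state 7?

BFS to 7:
  L0 = {0}
  L1 = {2}
  L2 = {1,7}
7 enters at depth 2; path a·a

Answer: 2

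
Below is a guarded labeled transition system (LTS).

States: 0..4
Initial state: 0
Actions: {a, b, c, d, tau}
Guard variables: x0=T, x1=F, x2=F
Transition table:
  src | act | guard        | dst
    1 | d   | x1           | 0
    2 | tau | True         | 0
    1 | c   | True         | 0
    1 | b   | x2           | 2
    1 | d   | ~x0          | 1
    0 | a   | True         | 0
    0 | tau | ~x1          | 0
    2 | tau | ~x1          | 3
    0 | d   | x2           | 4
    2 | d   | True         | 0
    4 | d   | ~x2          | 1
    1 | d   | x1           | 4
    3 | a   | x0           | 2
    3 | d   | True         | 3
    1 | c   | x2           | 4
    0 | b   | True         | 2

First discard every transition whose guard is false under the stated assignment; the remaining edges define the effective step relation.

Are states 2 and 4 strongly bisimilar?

Answer: NOT BISIMILAR

Trace:
Bisimulation quotient by refinement:
  P[0] = {{0,1,2,3,4}}
  P[1] = {{0},{1},{2},{3},{4}}
stable after 2 split(s): 5 block(s)
2∈{2}, 4∈{4}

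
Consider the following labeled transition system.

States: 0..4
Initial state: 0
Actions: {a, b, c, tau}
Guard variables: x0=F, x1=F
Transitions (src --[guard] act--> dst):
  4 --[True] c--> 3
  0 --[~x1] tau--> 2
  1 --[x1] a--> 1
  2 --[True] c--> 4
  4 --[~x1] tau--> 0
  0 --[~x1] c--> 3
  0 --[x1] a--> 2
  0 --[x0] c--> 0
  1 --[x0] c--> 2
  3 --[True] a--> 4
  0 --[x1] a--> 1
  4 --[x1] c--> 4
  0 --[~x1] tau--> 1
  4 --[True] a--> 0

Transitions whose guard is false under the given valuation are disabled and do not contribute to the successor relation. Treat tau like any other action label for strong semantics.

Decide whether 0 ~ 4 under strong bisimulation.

Answer: NOT BISIMILAR

Trace:
Compute ~ classes (split until stable):
  P[0] = {{0,1,2,3,4}}
  P[1] = {{0},{1},{2},{3},{4}}
Fixed point at round 2; 5 class(es).
[0]={0}  [4]={4}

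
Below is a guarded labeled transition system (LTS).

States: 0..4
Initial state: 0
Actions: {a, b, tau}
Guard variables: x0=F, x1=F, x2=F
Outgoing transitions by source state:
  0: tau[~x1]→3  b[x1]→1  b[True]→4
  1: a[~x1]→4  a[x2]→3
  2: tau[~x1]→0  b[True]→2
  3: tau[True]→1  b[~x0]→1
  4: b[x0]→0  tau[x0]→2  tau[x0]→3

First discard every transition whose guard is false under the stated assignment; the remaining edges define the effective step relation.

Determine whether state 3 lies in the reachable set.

After dropping false guards: 7 live edges.
depth 0: {0}
depth 1: {3,4}  now seen {0,3,4}
depth 2: {1}  now seen {0,1,3,4}
R = {0,1,3,4}
trace reaching 3: tau

Answer: REACHABLE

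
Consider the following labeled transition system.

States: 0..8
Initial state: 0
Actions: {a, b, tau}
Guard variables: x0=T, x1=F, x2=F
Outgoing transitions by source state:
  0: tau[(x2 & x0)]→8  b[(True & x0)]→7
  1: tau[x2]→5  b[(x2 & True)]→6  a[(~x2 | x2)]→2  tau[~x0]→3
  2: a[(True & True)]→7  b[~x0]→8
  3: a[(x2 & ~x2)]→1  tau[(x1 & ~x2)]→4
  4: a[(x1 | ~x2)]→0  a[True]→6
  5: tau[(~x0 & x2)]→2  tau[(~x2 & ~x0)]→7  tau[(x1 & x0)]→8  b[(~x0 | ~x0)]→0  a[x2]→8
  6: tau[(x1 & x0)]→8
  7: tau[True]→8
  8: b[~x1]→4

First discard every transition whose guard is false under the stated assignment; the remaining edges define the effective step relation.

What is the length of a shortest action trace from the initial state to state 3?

Answer: UNREACHABLE

Trace:
Layered search for 3:
  depth 0: {0}
  depth 1: {7}
  depth 2: {8}
  depth 3: {4}
  depth 4: {6}
3 never appears.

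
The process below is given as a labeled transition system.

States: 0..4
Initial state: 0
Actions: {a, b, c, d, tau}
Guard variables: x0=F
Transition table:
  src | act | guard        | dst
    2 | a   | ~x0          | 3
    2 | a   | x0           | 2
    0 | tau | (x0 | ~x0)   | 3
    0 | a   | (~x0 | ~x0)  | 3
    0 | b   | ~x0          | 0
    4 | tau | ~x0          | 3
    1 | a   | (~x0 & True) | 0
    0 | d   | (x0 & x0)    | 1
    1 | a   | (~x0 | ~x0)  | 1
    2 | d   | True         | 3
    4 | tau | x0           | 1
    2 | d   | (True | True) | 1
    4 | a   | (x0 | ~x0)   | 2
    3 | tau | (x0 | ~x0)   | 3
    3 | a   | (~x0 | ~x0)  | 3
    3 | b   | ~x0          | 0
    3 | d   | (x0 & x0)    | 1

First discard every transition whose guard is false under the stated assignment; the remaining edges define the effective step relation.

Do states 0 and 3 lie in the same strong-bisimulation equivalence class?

Answer: BISIMILAR

Analysis:
Bisimulation quotient by refinement:
  π0 = {{0,1,2,3,4}}
  π1 = {{0,3},{1},{2},{4}}
Fixed point at round 2; 4 class(es).
0∈{0,3}, 3∈{0,3}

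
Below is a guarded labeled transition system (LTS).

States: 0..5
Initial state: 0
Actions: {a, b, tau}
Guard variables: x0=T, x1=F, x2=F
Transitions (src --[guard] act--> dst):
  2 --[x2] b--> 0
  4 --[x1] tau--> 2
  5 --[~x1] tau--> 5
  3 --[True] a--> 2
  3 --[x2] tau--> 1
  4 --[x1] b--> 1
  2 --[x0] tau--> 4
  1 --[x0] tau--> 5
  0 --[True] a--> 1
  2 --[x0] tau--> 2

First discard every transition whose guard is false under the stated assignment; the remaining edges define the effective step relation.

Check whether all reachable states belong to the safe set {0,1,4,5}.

Answer: INVARIANT HOLDS

Trace:
Safe = {0,1,4,5}
Reach set: {0,1,5}
  0: ✓
  1: ✓
  5: ✓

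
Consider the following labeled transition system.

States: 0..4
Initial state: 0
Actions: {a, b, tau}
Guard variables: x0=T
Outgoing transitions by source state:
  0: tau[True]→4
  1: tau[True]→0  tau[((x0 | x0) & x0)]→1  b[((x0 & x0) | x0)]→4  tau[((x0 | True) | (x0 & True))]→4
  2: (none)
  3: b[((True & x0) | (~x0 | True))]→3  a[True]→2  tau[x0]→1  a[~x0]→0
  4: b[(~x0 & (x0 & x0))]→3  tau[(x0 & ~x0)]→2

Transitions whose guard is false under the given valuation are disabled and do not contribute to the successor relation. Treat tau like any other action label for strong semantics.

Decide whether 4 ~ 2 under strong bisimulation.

Answer: BISIMILAR

Working:
Compute ~ classes (split until stable):
  round 0: {{0,1,2,3,4}}
  round 1: {{0},{1},{2,4},{3}}
4 equivalence class(es) (converged in 2)
4∈{2,4}, 2∈{2,4}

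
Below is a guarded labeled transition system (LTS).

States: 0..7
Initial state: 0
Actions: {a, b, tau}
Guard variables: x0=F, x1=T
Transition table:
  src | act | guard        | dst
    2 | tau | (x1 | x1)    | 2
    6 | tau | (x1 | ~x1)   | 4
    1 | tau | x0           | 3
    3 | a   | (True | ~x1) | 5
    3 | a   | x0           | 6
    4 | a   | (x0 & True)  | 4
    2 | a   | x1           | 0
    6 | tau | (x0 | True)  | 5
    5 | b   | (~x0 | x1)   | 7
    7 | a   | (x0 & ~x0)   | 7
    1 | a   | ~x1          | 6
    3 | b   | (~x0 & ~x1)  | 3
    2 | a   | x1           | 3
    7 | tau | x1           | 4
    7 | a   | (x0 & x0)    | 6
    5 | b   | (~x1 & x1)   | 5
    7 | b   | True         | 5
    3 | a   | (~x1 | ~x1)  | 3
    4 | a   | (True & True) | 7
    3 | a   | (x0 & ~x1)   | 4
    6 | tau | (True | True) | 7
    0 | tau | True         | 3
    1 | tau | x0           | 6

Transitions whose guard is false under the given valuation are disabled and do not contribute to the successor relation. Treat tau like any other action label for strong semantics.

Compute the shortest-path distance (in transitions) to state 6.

Answer: UNREACHABLE

Trace:
Layered search for 6:
  depth 0: {0}
  depth 1: {3}
  depth 2: {5}
  depth 3: {7}
  depth 4: {4}
6 never appears.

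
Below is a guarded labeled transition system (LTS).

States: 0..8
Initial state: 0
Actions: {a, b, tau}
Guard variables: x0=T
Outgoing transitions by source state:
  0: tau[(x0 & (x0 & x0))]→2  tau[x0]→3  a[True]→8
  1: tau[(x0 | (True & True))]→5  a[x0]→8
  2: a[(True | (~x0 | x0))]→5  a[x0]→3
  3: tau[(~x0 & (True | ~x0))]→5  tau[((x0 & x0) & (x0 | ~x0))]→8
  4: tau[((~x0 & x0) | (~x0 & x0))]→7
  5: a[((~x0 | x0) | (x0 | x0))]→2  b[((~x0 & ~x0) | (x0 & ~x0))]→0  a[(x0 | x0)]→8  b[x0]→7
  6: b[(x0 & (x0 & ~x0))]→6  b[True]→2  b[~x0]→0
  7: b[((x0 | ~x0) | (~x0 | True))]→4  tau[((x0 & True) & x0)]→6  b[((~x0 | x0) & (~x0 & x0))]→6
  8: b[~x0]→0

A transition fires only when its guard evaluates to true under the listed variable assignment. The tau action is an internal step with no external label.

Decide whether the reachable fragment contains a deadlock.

Answer: DEADLOCK at state 4

Analysis:
R = {0,2,3,4,5,6,7,8}
  0: a→8  tau→2  tau→3  [3 out]
  2: a→3  a→5  [2 out]
  3: tau→8  [1 out]
  4: ∅  [STUCK]
  5: a→2  a→8  b→7  [3 out]
  6: b→2  [1 out]
  7: b→4  tau→6  [2 out]
  8: ∅  [STUCK]
Path to 4: tau·a·b·b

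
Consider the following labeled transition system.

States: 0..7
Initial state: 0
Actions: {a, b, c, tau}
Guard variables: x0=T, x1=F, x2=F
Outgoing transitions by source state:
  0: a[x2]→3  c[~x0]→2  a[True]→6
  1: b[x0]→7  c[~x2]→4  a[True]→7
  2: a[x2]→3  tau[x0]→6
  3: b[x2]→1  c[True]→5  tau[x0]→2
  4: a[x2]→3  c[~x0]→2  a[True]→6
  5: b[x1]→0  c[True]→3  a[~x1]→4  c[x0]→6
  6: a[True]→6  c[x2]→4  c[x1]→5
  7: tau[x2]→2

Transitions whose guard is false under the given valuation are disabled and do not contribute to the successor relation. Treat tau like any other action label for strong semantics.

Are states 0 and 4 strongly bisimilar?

Answer: BISIMILAR

Analysis:
Bisimulation quotient by refinement:
  round 0: {{0,1,2,3,4,5,6,7}}
  round 1: {{0,4,6},{1},{2},{3},{5},{7}}
stable after 2 split(s): 6 block(s)
class of 0: {0,4,6}; class of 4: {0,4,6}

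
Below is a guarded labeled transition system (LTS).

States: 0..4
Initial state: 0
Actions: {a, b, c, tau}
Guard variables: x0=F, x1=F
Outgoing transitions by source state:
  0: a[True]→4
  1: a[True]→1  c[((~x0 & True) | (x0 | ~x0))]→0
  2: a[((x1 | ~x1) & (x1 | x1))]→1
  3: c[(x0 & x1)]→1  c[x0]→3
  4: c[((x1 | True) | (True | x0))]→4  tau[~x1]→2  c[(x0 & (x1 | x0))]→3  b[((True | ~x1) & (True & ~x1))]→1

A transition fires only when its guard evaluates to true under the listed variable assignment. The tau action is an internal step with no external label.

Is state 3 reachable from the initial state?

Answer: UNREACHABLE

Working:
6 transition(s) survive guard evaluation.
Layer 0: {0}
Layer 1: {4}  cumulative {0,4}
Layer 2: {1,2}  cumulative {0,1,2,4}
R = {0,1,2,4}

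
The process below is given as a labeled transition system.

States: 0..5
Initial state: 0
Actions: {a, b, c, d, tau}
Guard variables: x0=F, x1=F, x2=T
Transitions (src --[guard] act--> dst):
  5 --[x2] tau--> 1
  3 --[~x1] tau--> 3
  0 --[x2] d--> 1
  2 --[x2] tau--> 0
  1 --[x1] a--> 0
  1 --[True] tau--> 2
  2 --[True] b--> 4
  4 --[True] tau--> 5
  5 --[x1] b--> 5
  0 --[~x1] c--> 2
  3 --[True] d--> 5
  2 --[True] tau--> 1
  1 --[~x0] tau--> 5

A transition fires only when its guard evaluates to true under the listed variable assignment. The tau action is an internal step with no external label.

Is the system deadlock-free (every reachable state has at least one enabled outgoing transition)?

Answer: DEADLOCK-FREE

Analysis:
Reach set: {0,1,2,4,5}
  0: c→2  d→1  [2 exit(s)]
  1: tau→2  tau→5  [2 exit(s)]
  2: b→4  tau→0  tau→1  [3 exit(s)]
  4: tau→5  [1 exit(s)]
  5: tau→1  [1 exit(s)]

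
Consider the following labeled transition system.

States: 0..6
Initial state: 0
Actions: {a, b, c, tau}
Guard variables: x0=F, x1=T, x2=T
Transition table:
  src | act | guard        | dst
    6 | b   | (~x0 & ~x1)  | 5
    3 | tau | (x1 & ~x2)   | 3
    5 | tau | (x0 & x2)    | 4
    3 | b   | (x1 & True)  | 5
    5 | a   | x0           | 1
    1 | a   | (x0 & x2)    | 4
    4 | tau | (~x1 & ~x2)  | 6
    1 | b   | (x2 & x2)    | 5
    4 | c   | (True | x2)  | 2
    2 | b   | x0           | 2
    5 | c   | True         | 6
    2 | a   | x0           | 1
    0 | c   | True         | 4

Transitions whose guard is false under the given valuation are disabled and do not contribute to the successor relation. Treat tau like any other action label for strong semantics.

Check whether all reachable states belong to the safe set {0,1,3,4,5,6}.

Safe = {0,1,3,4,5,6}
R = {0,2,4}
  0: safe
  2: VIOLATES
  4: safe
witness against invariant: c·c → 2

Answer: INVARIANT VIOLATED at state 2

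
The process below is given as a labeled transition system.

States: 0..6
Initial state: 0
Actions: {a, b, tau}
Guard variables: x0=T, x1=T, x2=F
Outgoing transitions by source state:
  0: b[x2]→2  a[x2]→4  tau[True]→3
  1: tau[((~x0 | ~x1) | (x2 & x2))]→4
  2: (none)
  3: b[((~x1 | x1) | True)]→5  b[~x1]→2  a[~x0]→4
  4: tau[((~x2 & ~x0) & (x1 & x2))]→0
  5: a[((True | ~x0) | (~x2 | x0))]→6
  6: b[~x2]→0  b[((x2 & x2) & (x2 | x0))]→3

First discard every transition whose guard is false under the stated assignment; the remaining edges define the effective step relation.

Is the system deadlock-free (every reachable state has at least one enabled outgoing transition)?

Reachable = {0,3,5,6}
  0: tau→3  [1 exit(s)]
  3: b→5  [1 exit(s)]
  5: a→6  [1 exit(s)]
  6: b→0  [1 exit(s)]

Answer: DEADLOCK-FREE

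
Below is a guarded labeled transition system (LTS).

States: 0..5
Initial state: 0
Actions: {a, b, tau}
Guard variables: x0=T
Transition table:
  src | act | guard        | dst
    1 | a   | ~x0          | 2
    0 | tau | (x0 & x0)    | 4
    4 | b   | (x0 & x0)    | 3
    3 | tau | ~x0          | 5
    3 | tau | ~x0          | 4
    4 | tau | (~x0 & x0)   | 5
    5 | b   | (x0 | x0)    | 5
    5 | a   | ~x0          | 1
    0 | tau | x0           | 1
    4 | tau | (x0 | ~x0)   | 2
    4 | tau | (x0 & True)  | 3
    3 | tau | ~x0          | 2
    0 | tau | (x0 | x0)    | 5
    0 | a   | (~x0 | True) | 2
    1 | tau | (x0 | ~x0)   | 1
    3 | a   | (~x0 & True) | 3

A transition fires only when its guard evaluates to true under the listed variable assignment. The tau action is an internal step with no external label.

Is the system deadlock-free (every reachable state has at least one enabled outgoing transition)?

Reach set: {0,1,2,3,4,5}
  0: a→2  tau→1  tau→4  tau→5  [4 exit(s)]
  1: tau→1  [1 exit(s)]
  2: ∅  [deadlock]
  3: ∅  [deadlock]
  4: b→3  tau→2  tau→3  [3 exit(s)]
  5: b→5  [1 exit(s)]
trace reaching 2: a

Answer: DEADLOCK at state 2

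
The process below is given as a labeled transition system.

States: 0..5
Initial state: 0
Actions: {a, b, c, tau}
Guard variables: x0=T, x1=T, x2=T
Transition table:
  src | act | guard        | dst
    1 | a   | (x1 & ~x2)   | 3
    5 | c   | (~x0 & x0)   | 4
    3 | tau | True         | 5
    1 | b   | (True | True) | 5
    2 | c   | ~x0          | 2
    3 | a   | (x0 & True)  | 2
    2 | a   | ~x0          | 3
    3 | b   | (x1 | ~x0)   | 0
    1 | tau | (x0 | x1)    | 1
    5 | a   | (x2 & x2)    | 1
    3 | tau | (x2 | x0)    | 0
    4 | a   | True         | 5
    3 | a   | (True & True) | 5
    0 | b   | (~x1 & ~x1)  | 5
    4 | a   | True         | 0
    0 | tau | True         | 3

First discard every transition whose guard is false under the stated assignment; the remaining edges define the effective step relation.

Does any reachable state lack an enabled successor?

Answer: DEADLOCK at state 2

Trace:
Reachable = {0,1,2,3,5}
  0: tau→3  [1 out]
  1: b→5  tau→1  [2 out]
  2: ∅  [no exit]
  3: a→2  a→5  b→0  tau→0  tau→5  [5 out]
  5: a→1  [1 out]
Path to 2: tau·a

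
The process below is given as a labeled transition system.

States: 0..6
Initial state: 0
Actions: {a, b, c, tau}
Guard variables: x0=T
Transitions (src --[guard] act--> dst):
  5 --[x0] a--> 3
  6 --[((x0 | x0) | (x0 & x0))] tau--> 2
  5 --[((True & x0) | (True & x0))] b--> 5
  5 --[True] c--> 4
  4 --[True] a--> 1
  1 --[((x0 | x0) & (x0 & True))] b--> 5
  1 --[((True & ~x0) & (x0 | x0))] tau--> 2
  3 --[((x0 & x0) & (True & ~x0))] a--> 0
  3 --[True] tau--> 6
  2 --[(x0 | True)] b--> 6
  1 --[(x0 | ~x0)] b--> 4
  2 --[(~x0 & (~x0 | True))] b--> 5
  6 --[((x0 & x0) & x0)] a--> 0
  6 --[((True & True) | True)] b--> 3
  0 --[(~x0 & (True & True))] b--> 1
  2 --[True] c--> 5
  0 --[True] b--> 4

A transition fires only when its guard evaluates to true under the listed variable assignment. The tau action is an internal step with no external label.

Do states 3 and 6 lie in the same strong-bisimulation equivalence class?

Compute ~ classes (split until stable):
  round 0: {{0,1,2,3,4,5,6}}
  round 1: {{0,1},{2},{3},{4},{5},{6}}
  round 2: {{0},{1},{2},{3},{4},{5},{6}}
7 equivalence class(es) (converged in 3)
class of 3: {3}; class of 6: {6}

Answer: NOT BISIMILAR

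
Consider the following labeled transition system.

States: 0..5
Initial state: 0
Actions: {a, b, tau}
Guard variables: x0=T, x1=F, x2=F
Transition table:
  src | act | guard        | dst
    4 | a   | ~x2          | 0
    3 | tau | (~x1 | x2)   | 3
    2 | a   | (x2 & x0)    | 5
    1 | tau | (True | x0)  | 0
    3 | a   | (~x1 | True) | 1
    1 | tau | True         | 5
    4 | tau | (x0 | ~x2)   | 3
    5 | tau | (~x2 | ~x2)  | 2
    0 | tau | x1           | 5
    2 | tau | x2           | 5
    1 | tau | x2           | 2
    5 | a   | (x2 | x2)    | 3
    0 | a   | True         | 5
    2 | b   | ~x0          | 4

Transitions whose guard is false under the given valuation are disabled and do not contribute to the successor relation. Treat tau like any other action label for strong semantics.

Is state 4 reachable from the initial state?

After dropping false guards: 8 live edges.
L0 = {0}
L1 = {5}  total {0,5}
L2 = {2}  total {0,2,5}
R = {0,2,5}

Answer: UNREACHABLE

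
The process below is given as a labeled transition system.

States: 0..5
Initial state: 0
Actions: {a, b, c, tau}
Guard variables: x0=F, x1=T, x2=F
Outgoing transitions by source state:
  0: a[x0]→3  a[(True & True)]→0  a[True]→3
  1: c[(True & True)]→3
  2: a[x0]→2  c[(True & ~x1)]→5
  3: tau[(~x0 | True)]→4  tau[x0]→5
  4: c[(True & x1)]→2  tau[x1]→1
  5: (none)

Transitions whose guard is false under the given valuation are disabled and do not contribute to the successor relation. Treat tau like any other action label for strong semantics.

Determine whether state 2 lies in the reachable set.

Answer: REACHABLE

Analysis:
Guard filter leaves 6 enabled edge(s).
Layer 0: {0}
Layer 1: {3}  cumulative {0,3}
Layer 2: {4}  cumulative {0,3,4}
Layer 3: {1,2}  cumulative {0,1,2,3,4}
R = {0,1,2,3,4}
trace reaching 2: a·tau·c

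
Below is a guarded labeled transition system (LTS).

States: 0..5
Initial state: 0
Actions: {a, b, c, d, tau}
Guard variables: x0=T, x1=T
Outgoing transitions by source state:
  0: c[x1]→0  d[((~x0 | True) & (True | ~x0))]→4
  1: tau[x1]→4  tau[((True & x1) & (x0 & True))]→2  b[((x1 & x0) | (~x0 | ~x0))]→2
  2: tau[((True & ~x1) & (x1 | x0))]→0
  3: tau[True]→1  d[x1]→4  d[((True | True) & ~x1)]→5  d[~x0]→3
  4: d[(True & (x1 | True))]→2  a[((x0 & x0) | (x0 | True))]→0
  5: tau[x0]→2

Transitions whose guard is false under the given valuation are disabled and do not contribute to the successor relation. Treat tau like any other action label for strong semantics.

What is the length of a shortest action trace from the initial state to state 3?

Breadth-first toward 3:
  L0 = {0}
  L1 = {4}
  L2 = {2}
3 never appears.

Answer: UNREACHABLE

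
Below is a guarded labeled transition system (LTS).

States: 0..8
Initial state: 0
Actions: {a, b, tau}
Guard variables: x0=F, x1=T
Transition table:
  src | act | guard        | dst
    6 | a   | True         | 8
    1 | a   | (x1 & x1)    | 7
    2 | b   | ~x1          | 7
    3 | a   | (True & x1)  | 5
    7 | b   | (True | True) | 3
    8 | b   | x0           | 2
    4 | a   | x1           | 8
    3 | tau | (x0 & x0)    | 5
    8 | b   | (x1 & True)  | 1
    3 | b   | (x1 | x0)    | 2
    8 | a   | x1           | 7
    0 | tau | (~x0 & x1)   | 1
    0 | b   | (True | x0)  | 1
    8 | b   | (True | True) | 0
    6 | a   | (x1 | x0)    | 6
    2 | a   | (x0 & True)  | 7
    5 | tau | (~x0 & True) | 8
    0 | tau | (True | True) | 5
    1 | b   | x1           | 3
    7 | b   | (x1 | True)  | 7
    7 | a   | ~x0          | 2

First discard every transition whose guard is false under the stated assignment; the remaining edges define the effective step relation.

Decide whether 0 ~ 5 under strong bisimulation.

Compute ~ classes (split until stable):
  P[0] = {{0,1,2,3,4,5,6,7,8}}
  P[1] = {{0},{1,3,7,8},{2},{4,6},{5}}
  P[2] = {{0},{1},{2},{3},{4},{5},{6},{7},{8}}
stable after 3 split(s): 9 block(s)
[0]={0}  [5]={5}

Answer: NOT BISIMILAR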